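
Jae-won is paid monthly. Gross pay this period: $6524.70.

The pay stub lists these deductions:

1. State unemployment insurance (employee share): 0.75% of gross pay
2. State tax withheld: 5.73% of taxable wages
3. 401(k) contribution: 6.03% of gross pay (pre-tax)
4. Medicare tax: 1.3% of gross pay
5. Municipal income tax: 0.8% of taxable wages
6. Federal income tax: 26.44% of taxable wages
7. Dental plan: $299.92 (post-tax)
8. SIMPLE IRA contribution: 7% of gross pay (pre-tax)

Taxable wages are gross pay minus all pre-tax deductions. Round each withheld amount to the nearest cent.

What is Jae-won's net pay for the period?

$3369.95

401(k) contribution: $6524.70 × 0.0603 = $393.44
SIMPLE IRA contribution: $6524.70 × 0.07 = $456.73
Pre-tax total = $393.44 + $456.73 = $850.17
Taxable wages = $6524.70 − $850.17 = $5674.53
State tax withheld: $5674.53 × 0.0573 = $325.15
Municipal income tax: $5674.53 × 0.008 = $45.40
Federal income tax: $5674.53 × 0.2644 = $1500.35
State unemployment insurance (employee share): $6524.70 × 0.0075 = $48.94
Medicare tax: $6524.70 × 0.013 = $84.82
Dental plan: $299.92
Total deductions = $393.44 + $456.73 + $325.15 + $45.40 + $1500.35 + $48.94 + $84.82 + $299.92 = $3154.75
Net pay = $6524.70 − $3154.75 = $3369.95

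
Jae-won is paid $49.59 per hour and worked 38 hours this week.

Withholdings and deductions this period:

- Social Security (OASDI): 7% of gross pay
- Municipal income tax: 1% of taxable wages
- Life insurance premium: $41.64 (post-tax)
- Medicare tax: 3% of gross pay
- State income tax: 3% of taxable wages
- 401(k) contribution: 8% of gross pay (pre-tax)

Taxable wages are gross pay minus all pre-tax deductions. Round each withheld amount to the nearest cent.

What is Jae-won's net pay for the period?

$1,434.24

Gross pay: 38 × $49.59 = $1,884.42
401(k) contribution: $1,884.42 × 0.08 = $150.75
Taxable wages = $1,884.42 − $150.75 = $1,733.67
Municipal income tax: $1,733.67 × 0.01 = $17.34
State income tax: $1,733.67 × 0.03 = $52.01
Medicare tax: $1,884.42 × 0.03 = $56.53
Social Security (OASDI): $1,884.42 × 0.07 = $131.91
Life insurance premium: $41.64
Total deductions = $150.75 + $17.34 + $52.01 + $56.53 + $131.91 + $41.64 = $450.18
Net pay = $1,884.42 − $450.18 = $1,434.24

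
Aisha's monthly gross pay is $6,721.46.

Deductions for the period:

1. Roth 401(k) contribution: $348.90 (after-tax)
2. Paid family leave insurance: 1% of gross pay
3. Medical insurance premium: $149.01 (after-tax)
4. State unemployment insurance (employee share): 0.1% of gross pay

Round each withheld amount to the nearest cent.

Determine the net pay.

State unemployment insurance (employee share): $6,721.46 × 0.001 = $6.72
Paid family leave insurance: $6,721.46 × 0.01 = $67.21
Medical insurance premium: $149.01
Roth 401(k) contribution: $348.90
Total deductions = $6.72 + $67.21 + $149.01 + $348.90 = $571.84
Net pay = $6,721.46 − $571.84 = $6,149.62

$6,149.62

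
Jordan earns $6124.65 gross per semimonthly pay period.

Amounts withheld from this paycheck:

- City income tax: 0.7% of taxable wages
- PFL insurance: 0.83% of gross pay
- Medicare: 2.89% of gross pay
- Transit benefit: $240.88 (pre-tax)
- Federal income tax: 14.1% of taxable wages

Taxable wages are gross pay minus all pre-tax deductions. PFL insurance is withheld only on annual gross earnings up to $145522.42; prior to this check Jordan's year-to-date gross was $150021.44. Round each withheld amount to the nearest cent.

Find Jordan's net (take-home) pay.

$4835.97

Transit benefit: $240.88
Taxable wages = $6124.65 − $240.88 = $5883.77
Federal income tax: $5883.77 × 0.141 = $829.61
City income tax: $5883.77 × 0.007 = $41.19
Medicare: $6124.65 × 0.0289 = $177.00
PFL insurance: annual cap $145522.42 already reached (YTD $150021.44), so $0.00
Total deductions = $240.88 + $829.61 + $41.19 + $177.00 + $0.00 = $1288.68
Net pay = $6124.65 − $1288.68 = $4835.97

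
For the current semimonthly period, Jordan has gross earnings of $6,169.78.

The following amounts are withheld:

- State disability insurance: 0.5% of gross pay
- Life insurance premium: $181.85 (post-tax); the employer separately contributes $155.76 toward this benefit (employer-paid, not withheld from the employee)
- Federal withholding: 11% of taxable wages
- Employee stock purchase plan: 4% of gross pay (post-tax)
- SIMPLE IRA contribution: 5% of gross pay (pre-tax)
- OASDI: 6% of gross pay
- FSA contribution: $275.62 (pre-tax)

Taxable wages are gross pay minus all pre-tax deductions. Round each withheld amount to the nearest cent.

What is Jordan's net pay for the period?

$4,141.57

FSA contribution: $275.62
SIMPLE IRA contribution: $6,169.78 × 0.05 = $308.49
Pre-tax total = $275.62 + $308.49 = $584.11
Taxable wages = $6,169.78 − $584.11 = $5,585.67
Federal withholding: $5,585.67 × 0.11 = $614.42
State disability insurance: $6,169.78 × 0.005 = $30.85
OASDI: $6,169.78 × 0.06 = $370.19
Employee stock purchase plan: $6,169.78 × 0.04 = $246.79
Life insurance premium: $181.85
(Employer's $155.76 toward life insurance premium is not withheld from the employee.)
Total deductions = $275.62 + $308.49 + $614.42 + $30.85 + $370.19 + $246.79 + $181.85 = $2,028.21
Net pay = $6,169.78 − $2,028.21 = $4,141.57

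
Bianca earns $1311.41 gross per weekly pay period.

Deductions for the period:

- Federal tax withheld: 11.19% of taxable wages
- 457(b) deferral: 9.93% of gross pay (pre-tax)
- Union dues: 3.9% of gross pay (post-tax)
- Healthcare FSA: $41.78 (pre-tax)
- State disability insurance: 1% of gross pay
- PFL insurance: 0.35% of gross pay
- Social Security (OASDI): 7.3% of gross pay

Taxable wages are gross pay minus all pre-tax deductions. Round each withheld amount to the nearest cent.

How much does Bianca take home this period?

457(b) deferral: $1311.41 × 0.0993 = $130.22
Healthcare FSA: $41.78
Pre-tax total = $130.22 + $41.78 = $172.00
Taxable wages = $1311.41 − $172.00 = $1139.41
Federal tax withheld: $1139.41 × 0.1119 = $127.50
Social Security (OASDI): $1311.41 × 0.073 = $95.73
State disability insurance: $1311.41 × 0.01 = $13.11
PFL insurance: $1311.41 × 0.0035 = $4.59
Union dues: $1311.41 × 0.039 = $51.14
Total deductions = $130.22 + $41.78 + $127.50 + $95.73 + $13.11 + $4.59 + $51.14 = $464.07
Net pay = $1311.41 − $464.07 = $847.34

$847.34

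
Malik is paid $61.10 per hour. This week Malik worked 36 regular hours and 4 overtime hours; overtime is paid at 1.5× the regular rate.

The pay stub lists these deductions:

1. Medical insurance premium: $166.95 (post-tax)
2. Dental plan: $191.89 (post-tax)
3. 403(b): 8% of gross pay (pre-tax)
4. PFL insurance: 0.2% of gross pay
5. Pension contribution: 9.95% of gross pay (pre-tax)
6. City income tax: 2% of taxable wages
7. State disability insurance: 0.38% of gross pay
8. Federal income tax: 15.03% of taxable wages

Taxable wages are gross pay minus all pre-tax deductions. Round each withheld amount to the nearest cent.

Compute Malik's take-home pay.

Regular pay: 36 × $61.10 = $2199.60
Overtime pay: 4 × $61.10 × 1.5 = $366.60
Gross pay = $2199.60 + $366.60 = $2566.20
Pension contribution: $2566.20 × 0.0995 = $255.34
403(b): $2566.20 × 0.08 = $205.30
Pre-tax total = $255.34 + $205.30 = $460.64
Taxable wages = $2566.20 − $460.64 = $2105.56
Federal income tax: $2105.56 × 0.1503 = $316.47
City income tax: $2105.56 × 0.02 = $42.11
State disability insurance: $2566.20 × 0.0038 = $9.75
PFL insurance: $2566.20 × 0.002 = $5.13
Medical insurance premium: $166.95
Dental plan: $191.89
Total deductions = $255.34 + $205.30 + $316.47 + $42.11 + $9.75 + $5.13 + $166.95 + $191.89 = $1192.94
Net pay = $2566.20 − $1192.94 = $1373.26

$1373.26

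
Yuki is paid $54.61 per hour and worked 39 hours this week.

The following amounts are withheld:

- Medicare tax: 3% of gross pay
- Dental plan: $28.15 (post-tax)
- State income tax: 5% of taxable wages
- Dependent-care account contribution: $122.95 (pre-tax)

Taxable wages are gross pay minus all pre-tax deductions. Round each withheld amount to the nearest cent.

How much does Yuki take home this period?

$1,814.46

Gross pay: 39 × $54.61 = $2,129.79
Dependent-care account contribution: $122.95
Taxable wages = $2,129.79 − $122.95 = $2,006.84
State income tax: $2,006.84 × 0.05 = $100.34
Medicare tax: $2,129.79 × 0.03 = $63.89
Dental plan: $28.15
Total deductions = $122.95 + $100.34 + $63.89 + $28.15 = $315.33
Net pay = $2,129.79 − $315.33 = $1,814.46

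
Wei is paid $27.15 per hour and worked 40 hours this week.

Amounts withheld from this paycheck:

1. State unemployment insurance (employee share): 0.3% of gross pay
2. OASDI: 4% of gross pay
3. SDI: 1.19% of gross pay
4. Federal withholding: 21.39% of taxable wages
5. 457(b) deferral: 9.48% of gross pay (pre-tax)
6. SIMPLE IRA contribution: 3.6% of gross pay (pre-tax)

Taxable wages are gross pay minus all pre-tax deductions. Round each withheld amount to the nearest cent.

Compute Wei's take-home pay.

Gross pay: 40 × $27.15 = $1,086.00
457(b) deferral: $1,086.00 × 0.0948 = $102.95
SIMPLE IRA contribution: $1,086.00 × 0.036 = $39.10
Pre-tax total = $102.95 + $39.10 = $142.05
Taxable wages = $1,086.00 − $142.05 = $943.95
Federal withholding: $943.95 × 0.2139 = $201.91
State unemployment insurance (employee share): $1,086.00 × 0.003 = $3.26
OASDI: $1,086.00 × 0.04 = $43.44
SDI: $1,086.00 × 0.0119 = $12.92
Total deductions = $102.95 + $39.10 + $201.91 + $3.26 + $43.44 + $12.92 = $403.58
Net pay = $1,086.00 − $403.58 = $682.42

$682.42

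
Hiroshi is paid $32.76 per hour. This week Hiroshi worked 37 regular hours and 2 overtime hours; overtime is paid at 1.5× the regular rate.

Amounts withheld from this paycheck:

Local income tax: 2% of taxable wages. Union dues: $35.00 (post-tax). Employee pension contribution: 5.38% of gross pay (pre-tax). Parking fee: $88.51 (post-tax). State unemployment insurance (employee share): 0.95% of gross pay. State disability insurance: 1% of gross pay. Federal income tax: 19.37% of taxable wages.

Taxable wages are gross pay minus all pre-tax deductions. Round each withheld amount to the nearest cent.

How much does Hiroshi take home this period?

$825.87

Regular pay: 37 × $32.76 = $1,212.12
Overtime pay: 2 × $32.76 × 1.5 = $98.28
Gross pay = $1,212.12 + $98.28 = $1,310.40
Employee pension contribution: $1,310.40 × 0.0538 = $70.50
Taxable wages = $1,310.40 − $70.50 = $1,239.90
Local income tax: $1,239.90 × 0.02 = $24.80
Federal income tax: $1,239.90 × 0.1937 = $240.17
State disability insurance: $1,310.40 × 0.01 = $13.10
State unemployment insurance (employee share): $1,310.40 × 0.0095 = $12.45
Union dues: $35.00
Parking fee: $88.51
Total deductions = $70.50 + $24.80 + $240.17 + $13.10 + $12.45 + $35.00 + $88.51 = $484.53
Net pay = $1,310.40 − $484.53 = $825.87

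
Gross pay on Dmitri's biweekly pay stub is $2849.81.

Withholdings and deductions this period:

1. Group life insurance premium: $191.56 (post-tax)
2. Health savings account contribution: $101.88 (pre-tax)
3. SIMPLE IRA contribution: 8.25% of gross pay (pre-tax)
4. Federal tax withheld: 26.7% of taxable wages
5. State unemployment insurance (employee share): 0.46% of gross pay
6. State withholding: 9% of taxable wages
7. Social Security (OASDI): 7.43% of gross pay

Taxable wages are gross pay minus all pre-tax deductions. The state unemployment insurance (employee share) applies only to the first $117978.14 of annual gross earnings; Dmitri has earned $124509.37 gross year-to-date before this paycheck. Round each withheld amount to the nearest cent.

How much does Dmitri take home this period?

SIMPLE IRA contribution: $2849.81 × 0.0825 = $235.11
Health savings account contribution: $101.88
Pre-tax total = $235.11 + $101.88 = $336.99
Taxable wages = $2849.81 − $336.99 = $2512.82
Federal tax withheld: $2512.82 × 0.267 = $670.92
State withholding: $2512.82 × 0.09 = $226.15
State unemployment insurance (employee share): annual cap $117978.14 already reached (YTD $124509.37), so $0.00
Social Security (OASDI): $2849.81 × 0.0743 = $211.74
Group life insurance premium: $191.56
Total deductions = $235.11 + $101.88 + $670.92 + $226.15 + $0.00 + $211.74 + $191.56 = $1637.36
Net pay = $2849.81 − $1637.36 = $1212.45

$1212.45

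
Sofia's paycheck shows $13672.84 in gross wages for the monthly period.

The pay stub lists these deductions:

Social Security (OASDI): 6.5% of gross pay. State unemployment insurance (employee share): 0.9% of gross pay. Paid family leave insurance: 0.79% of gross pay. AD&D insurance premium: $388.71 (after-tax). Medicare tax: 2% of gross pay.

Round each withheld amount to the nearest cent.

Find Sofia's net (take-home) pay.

$11890.86

Paid family leave insurance: $13672.84 × 0.0079 = $108.02
Social Security (OASDI): $13672.84 × 0.065 = $888.73
Medicare tax: $13672.84 × 0.02 = $273.46
State unemployment insurance (employee share): $13672.84 × 0.009 = $123.06
AD&D insurance premium: $388.71
Total deductions = $108.02 + $888.73 + $273.46 + $123.06 + $388.71 = $1781.98
Net pay = $13672.84 − $1781.98 = $11890.86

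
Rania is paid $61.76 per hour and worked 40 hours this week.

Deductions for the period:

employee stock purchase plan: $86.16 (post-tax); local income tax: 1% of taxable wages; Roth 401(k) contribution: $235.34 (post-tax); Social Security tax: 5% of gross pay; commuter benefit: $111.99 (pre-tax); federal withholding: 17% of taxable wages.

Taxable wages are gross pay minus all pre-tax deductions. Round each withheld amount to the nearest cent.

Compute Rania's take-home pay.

$1,488.88

Gross pay: 40 × $61.76 = $2,470.40
Commuter benefit: $111.99
Taxable wages = $2,470.40 − $111.99 = $2,358.41
Federal withholding: $2,358.41 × 0.17 = $400.93
Local income tax: $2,358.41 × 0.01 = $23.58
Social Security tax: $2,470.40 × 0.05 = $123.52
Employee stock purchase plan: $86.16
Roth 401(k) contribution: $235.34
Total deductions = $111.99 + $400.93 + $23.58 + $123.52 + $86.16 + $235.34 = $981.52
Net pay = $2,470.40 − $981.52 = $1,488.88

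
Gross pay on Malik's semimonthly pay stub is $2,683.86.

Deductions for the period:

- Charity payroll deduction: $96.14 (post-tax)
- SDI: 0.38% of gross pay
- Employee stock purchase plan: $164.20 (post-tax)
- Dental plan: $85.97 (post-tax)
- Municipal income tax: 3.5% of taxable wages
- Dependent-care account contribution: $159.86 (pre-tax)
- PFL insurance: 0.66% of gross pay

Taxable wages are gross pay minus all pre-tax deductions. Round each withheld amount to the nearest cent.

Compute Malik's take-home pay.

Dependent-care account contribution: $159.86
Taxable wages = $2,683.86 − $159.86 = $2,524.00
Municipal income tax: $2,524.00 × 0.035 = $88.34
SDI: $2,683.86 × 0.0038 = $10.20
PFL insurance: $2,683.86 × 0.0066 = $17.71
Employee stock purchase plan: $164.20
Dental plan: $85.97
Charity payroll deduction: $96.14
Total deductions = $159.86 + $88.34 + $10.20 + $17.71 + $164.20 + $85.97 + $96.14 = $622.42
Net pay = $2,683.86 − $622.42 = $2,061.44

$2,061.44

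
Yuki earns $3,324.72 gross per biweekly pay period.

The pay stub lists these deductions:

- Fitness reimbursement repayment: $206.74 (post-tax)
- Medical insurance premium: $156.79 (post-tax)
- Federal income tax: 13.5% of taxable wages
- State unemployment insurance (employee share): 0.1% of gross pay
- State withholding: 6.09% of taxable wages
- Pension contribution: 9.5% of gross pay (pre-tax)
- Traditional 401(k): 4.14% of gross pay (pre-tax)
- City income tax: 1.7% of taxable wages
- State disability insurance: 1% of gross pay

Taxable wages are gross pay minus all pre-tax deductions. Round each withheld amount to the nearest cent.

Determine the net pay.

$1,859.84

Pension contribution: $3,324.72 × 0.095 = $315.85
Traditional 401(k): $3,324.72 × 0.0414 = $137.64
Pre-tax total = $315.85 + $137.64 = $453.49
Taxable wages = $3,324.72 − $453.49 = $2,871.23
Federal income tax: $2,871.23 × 0.135 = $387.62
City income tax: $2,871.23 × 0.017 = $48.81
State withholding: $2,871.23 × 0.0609 = $174.86
State disability insurance: $3,324.72 × 0.01 = $33.25
State unemployment insurance (employee share): $3,324.72 × 0.001 = $3.32
Fitness reimbursement repayment: $206.74
Medical insurance premium: $156.79
Total deductions = $315.85 + $137.64 + $387.62 + $48.81 + $174.86 + $33.25 + $3.32 + $206.74 + $156.79 = $1,464.88
Net pay = $3,324.72 − $1,464.88 = $1,859.84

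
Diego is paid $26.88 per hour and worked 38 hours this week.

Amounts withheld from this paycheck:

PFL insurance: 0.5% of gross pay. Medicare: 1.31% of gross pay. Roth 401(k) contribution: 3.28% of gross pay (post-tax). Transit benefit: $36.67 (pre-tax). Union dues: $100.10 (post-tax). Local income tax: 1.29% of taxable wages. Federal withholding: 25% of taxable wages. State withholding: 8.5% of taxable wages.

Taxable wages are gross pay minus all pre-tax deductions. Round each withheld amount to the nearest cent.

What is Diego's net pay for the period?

$490.08

Gross pay: 38 × $26.88 = $1021.44
Transit benefit: $36.67
Taxable wages = $1021.44 − $36.67 = $984.77
Federal withholding: $984.77 × 0.25 = $246.19
State withholding: $984.77 × 0.085 = $83.71
Local income tax: $984.77 × 0.0129 = $12.70
PFL insurance: $1021.44 × 0.005 = $5.11
Medicare: $1021.44 × 0.0131 = $13.38
Union dues: $100.10
Roth 401(k) contribution: $1021.44 × 0.0328 = $33.50
Total deductions = $36.67 + $246.19 + $83.71 + $12.70 + $5.11 + $13.38 + $100.10 + $33.50 = $531.36
Net pay = $1021.44 − $531.36 = $490.08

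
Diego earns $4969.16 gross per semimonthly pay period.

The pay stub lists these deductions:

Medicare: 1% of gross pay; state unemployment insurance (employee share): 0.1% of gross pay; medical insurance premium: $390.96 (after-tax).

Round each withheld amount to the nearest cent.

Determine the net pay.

State unemployment insurance (employee share): $4969.16 × 0.001 = $4.97
Medicare: $4969.16 × 0.01 = $49.69
Medical insurance premium: $390.96
Total deductions = $4.97 + $49.69 + $390.96 = $445.62
Net pay = $4969.16 − $445.62 = $4523.54

$4523.54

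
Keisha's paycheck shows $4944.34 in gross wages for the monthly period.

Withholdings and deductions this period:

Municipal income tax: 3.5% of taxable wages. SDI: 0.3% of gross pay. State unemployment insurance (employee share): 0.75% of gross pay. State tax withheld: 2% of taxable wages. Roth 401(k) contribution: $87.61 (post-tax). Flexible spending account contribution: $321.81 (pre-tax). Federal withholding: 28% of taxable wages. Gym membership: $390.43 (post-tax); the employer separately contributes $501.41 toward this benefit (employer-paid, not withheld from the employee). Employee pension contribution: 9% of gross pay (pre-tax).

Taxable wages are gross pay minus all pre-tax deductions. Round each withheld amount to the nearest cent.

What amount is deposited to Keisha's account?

Flexible spending account contribution: $321.81
Employee pension contribution: $4944.34 × 0.09 = $444.99
Pre-tax total = $321.81 + $444.99 = $766.80
Taxable wages = $4944.34 − $766.80 = $4177.54
Federal withholding: $4177.54 × 0.28 = $1169.71
State tax withheld: $4177.54 × 0.02 = $83.55
Municipal income tax: $4177.54 × 0.035 = $146.21
SDI: $4944.34 × 0.003 = $14.83
State unemployment insurance (employee share): $4944.34 × 0.0075 = $37.08
Roth 401(k) contribution: $87.61
Gym membership: $390.43
(Employer's $501.41 toward gym membership is not withheld from the employee.)
Total deductions = $321.81 + $444.99 + $1169.71 + $83.55 + $146.21 + $14.83 + $37.08 + $87.61 + $390.43 = $2696.22
Net pay = $4944.34 − $2696.22 = $2248.12

$2248.12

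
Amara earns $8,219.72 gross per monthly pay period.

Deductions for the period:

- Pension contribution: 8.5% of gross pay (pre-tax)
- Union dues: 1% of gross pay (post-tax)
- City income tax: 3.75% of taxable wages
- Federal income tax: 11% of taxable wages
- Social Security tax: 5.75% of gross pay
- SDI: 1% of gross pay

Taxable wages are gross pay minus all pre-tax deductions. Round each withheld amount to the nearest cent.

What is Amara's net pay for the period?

$5,774.66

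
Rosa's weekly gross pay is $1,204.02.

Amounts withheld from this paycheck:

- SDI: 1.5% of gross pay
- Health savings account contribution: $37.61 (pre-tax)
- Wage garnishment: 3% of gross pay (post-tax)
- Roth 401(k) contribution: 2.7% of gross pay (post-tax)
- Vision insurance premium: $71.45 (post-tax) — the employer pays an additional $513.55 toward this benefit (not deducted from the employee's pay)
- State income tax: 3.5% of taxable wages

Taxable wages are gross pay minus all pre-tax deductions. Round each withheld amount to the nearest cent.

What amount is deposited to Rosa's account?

$967.45

Health savings account contribution: $37.61
Taxable wages = $1,204.02 − $37.61 = $1,166.41
State income tax: $1,166.41 × 0.035 = $40.82
SDI: $1,204.02 × 0.015 = $18.06
Vision insurance premium: $71.45
Roth 401(k) contribution: $1,204.02 × 0.027 = $32.51
Wage garnishment: $1,204.02 × 0.03 = $36.12
(Employer's $513.55 toward vision insurance premium is not withheld from the employee.)
Total deductions = $37.61 + $40.82 + $18.06 + $71.45 + $32.51 + $36.12 = $236.57
Net pay = $1,204.02 − $236.57 = $967.45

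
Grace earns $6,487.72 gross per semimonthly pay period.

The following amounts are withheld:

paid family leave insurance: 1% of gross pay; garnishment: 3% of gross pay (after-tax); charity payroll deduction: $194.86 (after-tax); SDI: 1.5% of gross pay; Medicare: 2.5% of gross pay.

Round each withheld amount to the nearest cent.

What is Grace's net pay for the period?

Medicare: $6,487.72 × 0.025 = $162.19
Paid family leave insurance: $6,487.72 × 0.01 = $64.88
SDI: $6,487.72 × 0.015 = $97.32
Garnishment: $6,487.72 × 0.03 = $194.63
Charity payroll deduction: $194.86
Total deductions = $162.19 + $64.88 + $97.32 + $194.63 + $194.86 = $713.88
Net pay = $6,487.72 − $713.88 = $5,773.84

$5,773.84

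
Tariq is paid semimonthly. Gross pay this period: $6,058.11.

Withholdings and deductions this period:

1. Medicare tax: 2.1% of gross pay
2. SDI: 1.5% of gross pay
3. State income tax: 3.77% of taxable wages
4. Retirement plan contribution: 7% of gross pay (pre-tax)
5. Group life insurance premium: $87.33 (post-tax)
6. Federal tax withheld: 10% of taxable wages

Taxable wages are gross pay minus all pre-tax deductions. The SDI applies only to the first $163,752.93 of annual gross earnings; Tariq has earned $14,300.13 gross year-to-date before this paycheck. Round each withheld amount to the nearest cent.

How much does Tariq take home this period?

$4,552.82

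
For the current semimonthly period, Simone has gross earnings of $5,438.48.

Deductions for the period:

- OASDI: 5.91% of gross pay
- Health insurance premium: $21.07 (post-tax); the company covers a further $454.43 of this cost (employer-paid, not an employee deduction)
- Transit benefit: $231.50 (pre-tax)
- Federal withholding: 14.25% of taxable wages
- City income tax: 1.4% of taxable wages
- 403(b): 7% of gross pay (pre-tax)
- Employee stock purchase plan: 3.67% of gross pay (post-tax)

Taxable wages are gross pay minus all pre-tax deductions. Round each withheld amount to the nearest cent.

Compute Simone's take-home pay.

$3,528.90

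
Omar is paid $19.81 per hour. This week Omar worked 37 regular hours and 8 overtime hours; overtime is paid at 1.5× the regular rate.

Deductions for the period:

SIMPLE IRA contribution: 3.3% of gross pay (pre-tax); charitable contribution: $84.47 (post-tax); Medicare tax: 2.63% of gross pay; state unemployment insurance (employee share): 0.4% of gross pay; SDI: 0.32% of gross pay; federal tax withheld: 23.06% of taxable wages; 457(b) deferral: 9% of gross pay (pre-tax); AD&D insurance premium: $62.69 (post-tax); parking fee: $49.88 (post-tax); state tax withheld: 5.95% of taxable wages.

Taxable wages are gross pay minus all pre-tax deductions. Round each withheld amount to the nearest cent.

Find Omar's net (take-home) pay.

$374.78

Regular pay: 37 × $19.81 = $732.97
Overtime pay: 8 × $19.81 × 1.5 = $237.72
Gross pay = $732.97 + $237.72 = $970.69
SIMPLE IRA contribution: $970.69 × 0.033 = $32.03
457(b) deferral: $970.69 × 0.09 = $87.36
Pre-tax total = $32.03 + $87.36 = $119.39
Taxable wages = $970.69 − $119.39 = $851.30
Federal tax withheld: $851.30 × 0.2306 = $196.31
State tax withheld: $851.30 × 0.0595 = $50.65
Medicare tax: $970.69 × 0.0263 = $25.53
SDI: $970.69 × 0.0032 = $3.11
State unemployment insurance (employee share): $970.69 × 0.004 = $3.88
Charitable contribution: $84.47
Parking fee: $49.88
AD&D insurance premium: $62.69
Total deductions = $32.03 + $87.36 + $196.31 + $50.65 + $25.53 + $3.11 + $3.88 + $84.47 + $49.88 + $62.69 = $595.91
Net pay = $970.69 − $595.91 = $374.78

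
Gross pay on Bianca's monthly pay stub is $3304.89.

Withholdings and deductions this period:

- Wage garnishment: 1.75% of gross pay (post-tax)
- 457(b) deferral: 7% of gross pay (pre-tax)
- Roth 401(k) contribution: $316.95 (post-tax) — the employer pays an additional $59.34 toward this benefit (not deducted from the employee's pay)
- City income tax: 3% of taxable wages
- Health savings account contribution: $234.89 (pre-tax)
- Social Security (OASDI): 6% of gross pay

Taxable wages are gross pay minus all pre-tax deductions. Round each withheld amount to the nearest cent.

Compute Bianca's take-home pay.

$2180.42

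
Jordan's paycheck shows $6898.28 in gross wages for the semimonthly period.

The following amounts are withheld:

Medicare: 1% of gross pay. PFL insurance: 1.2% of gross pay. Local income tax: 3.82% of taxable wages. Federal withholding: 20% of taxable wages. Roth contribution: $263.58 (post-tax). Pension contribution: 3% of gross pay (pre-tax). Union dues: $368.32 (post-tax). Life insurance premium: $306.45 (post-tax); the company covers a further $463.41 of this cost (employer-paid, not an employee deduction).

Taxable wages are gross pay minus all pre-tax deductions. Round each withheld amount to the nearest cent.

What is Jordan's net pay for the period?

$4007.34

Pension contribution: $6898.28 × 0.03 = $206.95
Taxable wages = $6898.28 − $206.95 = $6691.33
Federal withholding: $6691.33 × 0.2 = $1338.27
Local income tax: $6691.33 × 0.0382 = $255.61
Medicare: $6898.28 × 0.01 = $68.98
PFL insurance: $6898.28 × 0.012 = $82.78
Roth contribution: $263.58
Life insurance premium: $306.45
Union dues: $368.32
(Employer's $463.41 toward life insurance premium is not withheld from the employee.)
Total deductions = $206.95 + $1338.27 + $255.61 + $68.98 + $82.78 + $263.58 + $306.45 + $368.32 = $2890.94
Net pay = $6898.28 − $2890.94 = $4007.34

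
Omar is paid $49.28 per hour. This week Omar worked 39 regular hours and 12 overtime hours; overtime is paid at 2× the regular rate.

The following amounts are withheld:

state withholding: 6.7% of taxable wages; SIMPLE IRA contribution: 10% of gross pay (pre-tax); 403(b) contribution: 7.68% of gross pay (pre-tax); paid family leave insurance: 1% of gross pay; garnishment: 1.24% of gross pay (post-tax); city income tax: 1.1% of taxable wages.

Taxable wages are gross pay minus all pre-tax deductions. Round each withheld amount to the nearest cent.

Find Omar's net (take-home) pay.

Regular pay: 39 × $49.28 = $1921.92
Overtime pay: 12 × $49.28 × 2 = $1182.72
Gross pay = $1921.92 + $1182.72 = $3104.64
403(b) contribution: $3104.64 × 0.0768 = $238.44
SIMPLE IRA contribution: $3104.64 × 0.1 = $310.46
Pre-tax total = $238.44 + $310.46 = $548.90
Taxable wages = $3104.64 − $548.90 = $2555.74
State withholding: $2555.74 × 0.067 = $171.23
City income tax: $2555.74 × 0.011 = $28.11
Paid family leave insurance: $3104.64 × 0.01 = $31.05
Garnishment: $3104.64 × 0.0124 = $38.50
Total deductions = $238.44 + $310.46 + $171.23 + $28.11 + $31.05 + $38.50 = $817.79
Net pay = $3104.64 − $817.79 = $2286.85

$2286.85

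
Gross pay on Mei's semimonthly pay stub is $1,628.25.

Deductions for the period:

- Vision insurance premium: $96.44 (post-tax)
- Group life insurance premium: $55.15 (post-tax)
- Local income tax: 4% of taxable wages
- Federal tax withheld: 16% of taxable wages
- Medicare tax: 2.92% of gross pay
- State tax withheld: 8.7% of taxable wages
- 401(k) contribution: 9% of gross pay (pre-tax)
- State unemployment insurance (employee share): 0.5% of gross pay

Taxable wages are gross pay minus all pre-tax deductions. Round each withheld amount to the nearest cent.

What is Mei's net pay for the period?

$849.19

401(k) contribution: $1,628.25 × 0.09 = $146.54
Taxable wages = $1,628.25 − $146.54 = $1,481.71
State tax withheld: $1,481.71 × 0.087 = $128.91
Local income tax: $1,481.71 × 0.04 = $59.27
Federal tax withheld: $1,481.71 × 0.16 = $237.07
State unemployment insurance (employee share): $1,628.25 × 0.005 = $8.14
Medicare tax: $1,628.25 × 0.0292 = $47.54
Group life insurance premium: $55.15
Vision insurance premium: $96.44
Total deductions = $146.54 + $128.91 + $59.27 + $237.07 + $8.14 + $47.54 + $55.15 + $96.44 = $779.06
Net pay = $1,628.25 − $779.06 = $849.19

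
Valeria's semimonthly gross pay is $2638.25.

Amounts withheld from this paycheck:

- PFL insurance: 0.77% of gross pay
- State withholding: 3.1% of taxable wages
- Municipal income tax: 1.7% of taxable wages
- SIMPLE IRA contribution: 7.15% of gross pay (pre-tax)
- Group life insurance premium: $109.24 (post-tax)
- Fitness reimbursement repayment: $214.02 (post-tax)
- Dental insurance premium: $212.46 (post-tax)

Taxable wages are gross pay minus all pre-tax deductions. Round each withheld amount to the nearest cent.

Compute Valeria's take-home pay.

$1776.01

SIMPLE IRA contribution: $2638.25 × 0.0715 = $188.63
Taxable wages = $2638.25 − $188.63 = $2449.62
State withholding: $2449.62 × 0.031 = $75.94
Municipal income tax: $2449.62 × 0.017 = $41.64
PFL insurance: $2638.25 × 0.0077 = $20.31
Fitness reimbursement repayment: $214.02
Dental insurance premium: $212.46
Group life insurance premium: $109.24
Total deductions = $188.63 + $75.94 + $41.64 + $20.31 + $214.02 + $212.46 + $109.24 = $862.24
Net pay = $2638.25 − $862.24 = $1776.01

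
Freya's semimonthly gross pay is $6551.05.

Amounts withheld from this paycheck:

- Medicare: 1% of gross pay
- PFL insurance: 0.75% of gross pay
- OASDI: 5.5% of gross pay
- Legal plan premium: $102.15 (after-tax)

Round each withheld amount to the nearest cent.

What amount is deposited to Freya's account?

$5973.95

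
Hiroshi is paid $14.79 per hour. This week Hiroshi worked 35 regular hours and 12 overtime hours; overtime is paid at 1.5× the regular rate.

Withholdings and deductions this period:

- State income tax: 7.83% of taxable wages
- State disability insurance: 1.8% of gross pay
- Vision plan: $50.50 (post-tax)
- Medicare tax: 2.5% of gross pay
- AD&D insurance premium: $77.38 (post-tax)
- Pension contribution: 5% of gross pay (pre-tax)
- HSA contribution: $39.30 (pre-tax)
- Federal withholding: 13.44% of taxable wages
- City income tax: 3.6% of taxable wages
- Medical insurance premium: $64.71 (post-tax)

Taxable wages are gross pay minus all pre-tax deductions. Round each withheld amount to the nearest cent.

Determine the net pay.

Regular pay: 35 × $14.79 = $517.65
Overtime pay: 12 × $14.79 × 1.5 = $266.22
Gross pay = $517.65 + $266.22 = $783.87
Pension contribution: $783.87 × 0.05 = $39.19
HSA contribution: $39.30
Pre-tax total = $39.19 + $39.30 = $78.49
Taxable wages = $783.87 − $78.49 = $705.38
City income tax: $705.38 × 0.036 = $25.39
Federal withholding: $705.38 × 0.1344 = $94.80
State income tax: $705.38 × 0.0783 = $55.23
Medicare tax: $783.87 × 0.025 = $19.60
State disability insurance: $783.87 × 0.018 = $14.11
Vision plan: $50.50
Medical insurance premium: $64.71
AD&D insurance premium: $77.38
Total deductions = $39.19 + $39.30 + $25.39 + $94.80 + $55.23 + $19.60 + $14.11 + $50.50 + $64.71 + $77.38 = $480.21
Net pay = $783.87 − $480.21 = $303.66

$303.66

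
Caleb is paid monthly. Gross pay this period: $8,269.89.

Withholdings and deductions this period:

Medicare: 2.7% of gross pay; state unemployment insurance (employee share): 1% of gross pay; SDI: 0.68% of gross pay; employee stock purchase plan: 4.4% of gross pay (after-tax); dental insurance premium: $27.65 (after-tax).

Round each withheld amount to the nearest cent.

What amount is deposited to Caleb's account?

$7,516.13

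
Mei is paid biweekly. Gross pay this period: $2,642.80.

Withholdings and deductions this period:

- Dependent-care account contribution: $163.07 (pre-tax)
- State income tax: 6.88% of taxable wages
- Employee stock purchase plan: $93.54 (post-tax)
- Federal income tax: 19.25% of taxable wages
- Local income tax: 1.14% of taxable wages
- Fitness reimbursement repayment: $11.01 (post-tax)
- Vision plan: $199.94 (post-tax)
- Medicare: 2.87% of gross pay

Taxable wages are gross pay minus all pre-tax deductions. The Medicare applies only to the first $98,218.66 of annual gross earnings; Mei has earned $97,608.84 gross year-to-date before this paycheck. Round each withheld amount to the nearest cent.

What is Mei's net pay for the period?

Dependent-care account contribution: $163.07
Taxable wages = $2,642.80 − $163.07 = $2,479.73
Federal income tax: $2,479.73 × 0.1925 = $477.35
State income tax: $2,479.73 × 0.0688 = $170.61
Local income tax: $2,479.73 × 0.0114 = $28.27
Medicare: only $98,218.66 − $97,608.84 = $609.82 of this check is subject → $609.82 × 0.0287 = $17.50
Fitness reimbursement repayment: $11.01
Employee stock purchase plan: $93.54
Vision plan: $199.94
Total deductions = $163.07 + $477.35 + $170.61 + $28.27 + $17.50 + $11.01 + $93.54 + $199.94 = $1,161.29
Net pay = $2,642.80 − $1,161.29 = $1,481.51

$1,481.51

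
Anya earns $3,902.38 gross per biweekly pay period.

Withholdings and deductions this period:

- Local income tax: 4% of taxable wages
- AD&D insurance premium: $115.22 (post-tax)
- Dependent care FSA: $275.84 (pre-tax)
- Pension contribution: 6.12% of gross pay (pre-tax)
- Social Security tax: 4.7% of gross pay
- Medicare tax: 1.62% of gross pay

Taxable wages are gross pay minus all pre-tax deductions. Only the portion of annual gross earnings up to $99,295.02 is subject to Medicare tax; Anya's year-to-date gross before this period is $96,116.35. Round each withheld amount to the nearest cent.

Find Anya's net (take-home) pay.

Pension contribution: $3,902.38 × 0.0612 = $238.83
Dependent care FSA: $275.84
Pre-tax total = $238.83 + $275.84 = $514.67
Taxable wages = $3,902.38 − $514.67 = $3,387.71
Local income tax: $3,387.71 × 0.04 = $135.51
Social Security tax: $3,902.38 × 0.047 = $183.41
Medicare tax: only $99,295.02 − $96,116.35 = $3,178.67 of this check is subject → $3,178.67 × 0.0162 = $51.49
AD&D insurance premium: $115.22
Total deductions = $238.83 + $275.84 + $135.51 + $183.41 + $51.49 + $115.22 = $1,000.30
Net pay = $3,902.38 − $1,000.30 = $2,902.08

$2,902.08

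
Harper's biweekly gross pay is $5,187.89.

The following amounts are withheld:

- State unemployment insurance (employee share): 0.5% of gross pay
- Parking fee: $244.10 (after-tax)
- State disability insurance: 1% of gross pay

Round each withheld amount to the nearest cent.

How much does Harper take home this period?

$4,865.97

State disability insurance: $5,187.89 × 0.01 = $51.88
State unemployment insurance (employee share): $5,187.89 × 0.005 = $25.94
Parking fee: $244.10
Total deductions = $51.88 + $25.94 + $244.10 = $321.92
Net pay = $5,187.89 − $321.92 = $4,865.97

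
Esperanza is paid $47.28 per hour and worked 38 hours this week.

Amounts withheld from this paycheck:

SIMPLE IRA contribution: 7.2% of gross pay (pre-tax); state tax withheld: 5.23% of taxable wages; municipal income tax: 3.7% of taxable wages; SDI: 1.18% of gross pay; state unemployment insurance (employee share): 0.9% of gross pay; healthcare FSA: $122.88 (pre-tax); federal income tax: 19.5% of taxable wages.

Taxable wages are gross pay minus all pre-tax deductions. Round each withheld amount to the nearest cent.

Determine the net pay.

$1,067.96

Gross pay: 38 × $47.28 = $1,796.64
SIMPLE IRA contribution: $1,796.64 × 0.072 = $129.36
Healthcare FSA: $122.88
Pre-tax total = $129.36 + $122.88 = $252.24
Taxable wages = $1,796.64 − $252.24 = $1,544.40
Municipal income tax: $1,544.40 × 0.037 = $57.14
Federal income tax: $1,544.40 × 0.195 = $301.16
State tax withheld: $1,544.40 × 0.0523 = $80.77
SDI: $1,796.64 × 0.0118 = $21.20
State unemployment insurance (employee share): $1,796.64 × 0.009 = $16.17
Total deductions = $129.36 + $122.88 + $57.14 + $301.16 + $80.77 + $21.20 + $16.17 = $728.68
Net pay = $1,796.64 − $728.68 = $1,067.96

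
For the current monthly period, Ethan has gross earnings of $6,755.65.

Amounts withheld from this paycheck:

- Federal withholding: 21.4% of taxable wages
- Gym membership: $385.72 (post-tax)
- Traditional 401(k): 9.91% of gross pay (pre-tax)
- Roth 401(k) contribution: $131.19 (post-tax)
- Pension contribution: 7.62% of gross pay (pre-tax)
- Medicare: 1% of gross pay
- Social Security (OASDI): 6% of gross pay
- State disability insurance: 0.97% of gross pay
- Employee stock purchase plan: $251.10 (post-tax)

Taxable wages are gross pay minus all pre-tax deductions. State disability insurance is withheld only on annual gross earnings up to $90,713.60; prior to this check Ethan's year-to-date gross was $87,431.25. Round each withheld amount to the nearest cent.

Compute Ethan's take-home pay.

$3,106.36

Traditional 401(k): $6,755.65 × 0.0991 = $669.48
Pension contribution: $6,755.65 × 0.0762 = $514.78
Pre-tax total = $669.48 + $514.78 = $1,184.26
Taxable wages = $6,755.65 − $1,184.26 = $5,571.39
Federal withholding: $5,571.39 × 0.214 = $1,192.28
Social Security (OASDI): $6,755.65 × 0.06 = $405.34
State disability insurance: only $90,713.60 − $87,431.25 = $3,282.35 of this check is subject → $3,282.35 × 0.0097 = $31.84
Medicare: $6,755.65 × 0.01 = $67.56
Employee stock purchase plan: $251.10
Gym membership: $385.72
Roth 401(k) contribution: $131.19
Total deductions = $669.48 + $514.78 + $1,192.28 + $405.34 + $31.84 + $67.56 + $251.10 + $385.72 + $131.19 = $3,649.29
Net pay = $6,755.65 − $3,649.29 = $3,106.36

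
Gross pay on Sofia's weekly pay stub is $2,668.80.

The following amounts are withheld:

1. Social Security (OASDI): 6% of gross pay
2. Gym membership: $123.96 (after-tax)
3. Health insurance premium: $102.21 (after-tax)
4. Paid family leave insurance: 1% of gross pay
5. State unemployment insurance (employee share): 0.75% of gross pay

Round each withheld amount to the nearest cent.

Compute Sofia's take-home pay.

$2,235.79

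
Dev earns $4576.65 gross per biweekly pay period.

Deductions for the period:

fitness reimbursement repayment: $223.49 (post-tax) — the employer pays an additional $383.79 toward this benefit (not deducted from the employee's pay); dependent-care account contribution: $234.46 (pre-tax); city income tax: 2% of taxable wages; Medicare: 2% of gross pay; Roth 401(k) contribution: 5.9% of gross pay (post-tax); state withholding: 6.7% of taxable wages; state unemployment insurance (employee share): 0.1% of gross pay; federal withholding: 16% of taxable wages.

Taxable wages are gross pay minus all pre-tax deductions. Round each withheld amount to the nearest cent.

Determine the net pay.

$2680.05

Dependent-care account contribution: $234.46
Taxable wages = $4576.65 − $234.46 = $4342.19
City income tax: $4342.19 × 0.02 = $86.84
State withholding: $4342.19 × 0.067 = $290.93
Federal withholding: $4342.19 × 0.16 = $694.75
State unemployment insurance (employee share): $4576.65 × 0.001 = $4.58
Medicare: $4576.65 × 0.02 = $91.53
Roth 401(k) contribution: $4576.65 × 0.059 = $270.02
Fitness reimbursement repayment: $223.49
(Employer's $383.79 toward fitness reimbursement repayment is not withheld from the employee.)
Total deductions = $234.46 + $86.84 + $290.93 + $694.75 + $4.58 + $91.53 + $270.02 + $223.49 = $1896.60
Net pay = $4576.65 − $1896.60 = $2680.05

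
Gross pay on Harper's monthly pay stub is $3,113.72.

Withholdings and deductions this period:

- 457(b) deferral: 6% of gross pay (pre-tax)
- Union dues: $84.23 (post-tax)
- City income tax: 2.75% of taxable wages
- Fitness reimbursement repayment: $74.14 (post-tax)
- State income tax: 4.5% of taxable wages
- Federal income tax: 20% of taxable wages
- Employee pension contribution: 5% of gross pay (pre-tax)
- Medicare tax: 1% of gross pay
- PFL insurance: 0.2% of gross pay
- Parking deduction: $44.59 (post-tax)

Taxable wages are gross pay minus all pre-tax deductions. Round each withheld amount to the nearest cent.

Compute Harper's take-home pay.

457(b) deferral: $3,113.72 × 0.06 = $186.82
Employee pension contribution: $3,113.72 × 0.05 = $155.69
Pre-tax total = $186.82 + $155.69 = $342.51
Taxable wages = $3,113.72 − $342.51 = $2,771.21
State income tax: $2,771.21 × 0.045 = $124.70
Federal income tax: $2,771.21 × 0.2 = $554.24
City income tax: $2,771.21 × 0.0275 = $76.21
PFL insurance: $3,113.72 × 0.002 = $6.23
Medicare tax: $3,113.72 × 0.01 = $31.14
Union dues: $84.23
Fitness reimbursement repayment: $74.14
Parking deduction: $44.59
Total deductions = $186.82 + $155.69 + $124.70 + $554.24 + $76.21 + $6.23 + $31.14 + $84.23 + $74.14 + $44.59 = $1,337.99
Net pay = $3,113.72 − $1,337.99 = $1,775.73

$1,775.73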